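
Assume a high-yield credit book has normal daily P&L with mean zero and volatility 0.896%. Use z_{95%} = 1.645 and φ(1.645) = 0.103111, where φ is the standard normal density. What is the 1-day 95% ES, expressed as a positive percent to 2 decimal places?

1.85%

Tail multiplier: φ(z)/(1−α) = 0.103111 / 0.05 = 2.062.
ES = 0.896% × 2.062 = 1.848%.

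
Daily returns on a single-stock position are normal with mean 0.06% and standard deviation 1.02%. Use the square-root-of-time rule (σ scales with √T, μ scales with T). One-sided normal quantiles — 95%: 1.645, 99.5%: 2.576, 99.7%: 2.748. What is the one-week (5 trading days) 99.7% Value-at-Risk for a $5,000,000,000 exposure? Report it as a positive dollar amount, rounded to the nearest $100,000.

$298,400,000

σ_{5d} = 1.02% × √5 = 2.281%; μ_{5d} = 5 × 0.06% = 0.300%.
VaR = −(0.300%) + 2.748 × 2.281% = 5.968%.
On $5,000,000,000: 0.05968 × $5,000,000,000 = $298,400,000.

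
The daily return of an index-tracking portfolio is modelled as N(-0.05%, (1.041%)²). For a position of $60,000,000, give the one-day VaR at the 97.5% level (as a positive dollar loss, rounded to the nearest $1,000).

At 97.5% one-sided, z = 1.960.
VaR = −μ + z·σ = −(-0.05%) + 1.960 × 1.041% = 2.090%.
On $60,000,000: 0.02090 × $60,000,000 = $1,254,000.

$1,254,000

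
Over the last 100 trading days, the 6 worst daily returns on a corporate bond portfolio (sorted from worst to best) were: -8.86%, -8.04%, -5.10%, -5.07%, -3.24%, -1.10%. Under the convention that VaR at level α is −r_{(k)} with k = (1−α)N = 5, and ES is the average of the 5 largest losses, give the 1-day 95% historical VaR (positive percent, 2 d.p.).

3.24%

k = 5; the 5th lowest return is -3.24%, so VaR = 3.24%.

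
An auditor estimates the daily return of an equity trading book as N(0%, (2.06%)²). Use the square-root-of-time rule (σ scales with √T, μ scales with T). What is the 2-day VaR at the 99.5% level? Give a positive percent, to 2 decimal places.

7.50%

At 99.5%, z = 2.576.
σ_{2d} = 2.06% × √2 = 2.913%.
VaR = 2.576 × 2.913% = 7.504%.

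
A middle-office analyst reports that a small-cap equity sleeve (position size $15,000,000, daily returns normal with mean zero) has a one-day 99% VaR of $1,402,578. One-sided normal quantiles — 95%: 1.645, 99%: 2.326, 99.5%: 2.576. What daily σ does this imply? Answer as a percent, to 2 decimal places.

4.02%

VaR as a fraction: $1,402,578 / $15,000,000 = 9.351%.
σ = VaR / z = 9.351% / 2.326 = 4.020%.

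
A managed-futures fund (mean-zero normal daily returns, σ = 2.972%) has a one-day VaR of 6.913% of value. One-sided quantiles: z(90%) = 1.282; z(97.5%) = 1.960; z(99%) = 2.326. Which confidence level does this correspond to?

99%

Implied z = VaR/σ = 6.913 / 2.972 = 2.326.
This matches z(99%) = 2.326.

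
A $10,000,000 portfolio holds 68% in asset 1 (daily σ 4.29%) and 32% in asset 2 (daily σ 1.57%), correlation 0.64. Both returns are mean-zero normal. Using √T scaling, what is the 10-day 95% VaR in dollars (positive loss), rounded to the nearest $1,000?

$1,697,000

σ_p = √(0.68²·4.29² + 0.32²·1.57² + 2·0.64·0.68·0.32·4.29·1.57) = 3.262%.
σ_{10d} = 3.262% × √10 = 10.315%.
z(95%) = 1.645.
VaR = 1.645 × 10.315% = 16.968%; on $10,000,000 that is $1,696,800.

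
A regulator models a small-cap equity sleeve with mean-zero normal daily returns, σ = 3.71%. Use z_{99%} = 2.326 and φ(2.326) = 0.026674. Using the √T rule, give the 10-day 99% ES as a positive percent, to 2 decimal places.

σ_{10d} = 3.71% × √10 = 11.732%.
ES multiplier = φ(z)/(1−α) = 0.026674/0.01 = 2.667.
ES = 11.732% × 2.667 = 31.289%.

31.29%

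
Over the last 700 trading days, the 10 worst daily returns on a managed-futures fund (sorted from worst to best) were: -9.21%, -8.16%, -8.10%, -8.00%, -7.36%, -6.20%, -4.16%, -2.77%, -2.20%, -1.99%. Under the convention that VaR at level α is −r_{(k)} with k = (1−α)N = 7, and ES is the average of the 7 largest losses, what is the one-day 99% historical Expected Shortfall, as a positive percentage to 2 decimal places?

The 7 worst returns sum to -51.19%.
ES = −(-51.19%) / 7 = 7.3128…% ≈ 7.31%.

7.31%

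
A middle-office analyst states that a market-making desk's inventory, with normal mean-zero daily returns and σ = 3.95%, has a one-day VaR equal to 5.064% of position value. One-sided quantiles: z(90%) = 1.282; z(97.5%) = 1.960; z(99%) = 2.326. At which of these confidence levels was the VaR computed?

Implied z = VaR/σ = 5.064 / 3.95 = 1.282.
This matches z(90%) = 1.282.

90%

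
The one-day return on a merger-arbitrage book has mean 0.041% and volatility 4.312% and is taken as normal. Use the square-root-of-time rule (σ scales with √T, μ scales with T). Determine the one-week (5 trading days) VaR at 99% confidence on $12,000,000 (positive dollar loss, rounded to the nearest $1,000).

$2,667,000

At 99%, z = 2.326.
σ_{5d} = 4.312% × √5 = 9.642%; μ_{5d} = 5 × 0.041% = 0.205%.
VaR = −(0.205%) + 2.326 × 9.642% = 22.222%.
On $12,000,000: 0.22222 × $12,000,000 = $2,666,640.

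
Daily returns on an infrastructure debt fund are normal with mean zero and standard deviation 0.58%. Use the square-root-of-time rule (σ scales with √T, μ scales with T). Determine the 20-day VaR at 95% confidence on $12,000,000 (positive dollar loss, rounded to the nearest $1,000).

At 95%, z = 1.645.
σ_{20d} = 0.58% × √20 = 2.594%.
VaR = 1.645 × 2.594% = 4.267%.
On $12,000,000: 0.04267 × $12,000,000 = $512,040.

$512,000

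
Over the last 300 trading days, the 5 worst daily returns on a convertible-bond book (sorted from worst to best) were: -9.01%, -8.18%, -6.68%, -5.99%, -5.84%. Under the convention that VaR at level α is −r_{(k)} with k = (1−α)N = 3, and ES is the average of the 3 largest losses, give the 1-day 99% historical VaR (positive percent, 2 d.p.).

k = 3; the 3rd lowest return is -6.68%, so VaR = 6.68%.

6.68%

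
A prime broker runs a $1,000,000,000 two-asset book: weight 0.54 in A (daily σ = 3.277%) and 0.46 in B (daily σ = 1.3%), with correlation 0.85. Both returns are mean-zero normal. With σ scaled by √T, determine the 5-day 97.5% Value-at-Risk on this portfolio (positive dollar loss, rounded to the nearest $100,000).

$100,800,000

σ_p = √(0.54²·3.277² + 0.46²·1.3² + 2·0.85·0.54·0.46·3.277·1.3) = 2.300%.
σ_{5d} = 2.300% × √5 = 5.143%.
z(97.5%) = 1.960.
VaR = 1.960 × 5.143% = 10.080%; on $1,000,000,000 that is $100,800,000.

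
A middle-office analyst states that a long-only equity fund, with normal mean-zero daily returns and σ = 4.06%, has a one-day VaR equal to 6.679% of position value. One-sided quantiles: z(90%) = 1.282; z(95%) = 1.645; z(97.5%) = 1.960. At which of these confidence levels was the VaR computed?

Implied z = VaR/σ = 6.679 / 4.06 = 1.645.
This matches z(95%) = 1.645.

95%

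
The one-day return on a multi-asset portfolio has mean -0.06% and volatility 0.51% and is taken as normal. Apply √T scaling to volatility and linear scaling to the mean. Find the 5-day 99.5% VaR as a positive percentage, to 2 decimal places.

3.24%

At 99.5%, z = 2.576.
σ_{5d} = 0.51% × √5 = 1.140%; μ_{5d} = 5 × -0.06% = -0.300%.
VaR = −(-0.300%) + 2.576 × 1.140% = 3.237%.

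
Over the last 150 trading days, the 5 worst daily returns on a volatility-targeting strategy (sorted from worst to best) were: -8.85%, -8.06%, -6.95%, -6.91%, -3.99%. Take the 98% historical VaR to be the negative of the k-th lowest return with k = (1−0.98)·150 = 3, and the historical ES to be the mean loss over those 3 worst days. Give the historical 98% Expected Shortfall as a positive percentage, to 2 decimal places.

The 3 worst returns sum to -23.86%.
ES = −(-23.86%) / 3 = 7.9533…% ≈ 7.95%.

7.95%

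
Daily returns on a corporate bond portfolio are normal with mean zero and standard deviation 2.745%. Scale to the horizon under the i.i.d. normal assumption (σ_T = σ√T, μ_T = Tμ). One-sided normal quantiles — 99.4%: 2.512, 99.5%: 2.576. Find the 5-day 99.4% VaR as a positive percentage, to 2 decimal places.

σ_{5d} = 2.745% × √5 = 6.138%.
VaR = 2.512 × 6.138% = 15.419%.

15.42%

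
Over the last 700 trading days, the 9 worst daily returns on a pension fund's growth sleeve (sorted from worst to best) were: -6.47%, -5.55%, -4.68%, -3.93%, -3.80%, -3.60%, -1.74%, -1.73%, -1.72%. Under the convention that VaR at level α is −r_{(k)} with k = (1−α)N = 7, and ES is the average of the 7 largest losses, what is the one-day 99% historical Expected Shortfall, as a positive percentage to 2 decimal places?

The 7 worst returns sum to -29.77%.
ES = −(-29.77%) / 7 = 4.2528…% ≈ 4.25%.

4.25%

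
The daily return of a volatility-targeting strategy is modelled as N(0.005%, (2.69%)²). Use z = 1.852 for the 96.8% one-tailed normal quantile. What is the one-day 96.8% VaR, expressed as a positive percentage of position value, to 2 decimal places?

4.98%

VaR = −μ + z·σ = −(0.005%) + 1.852 × 2.69% = 4.977%.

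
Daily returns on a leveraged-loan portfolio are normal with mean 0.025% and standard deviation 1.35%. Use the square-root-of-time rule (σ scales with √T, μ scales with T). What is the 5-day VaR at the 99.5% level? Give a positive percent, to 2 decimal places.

At 99.5%, z = 2.576.
σ_{5d} = 1.35% × √5 = 3.019%; μ_{5d} = 5 × 0.025% = 0.125%.
VaR = −(0.125%) + 2.576 × 3.019% = 7.652%.

7.65%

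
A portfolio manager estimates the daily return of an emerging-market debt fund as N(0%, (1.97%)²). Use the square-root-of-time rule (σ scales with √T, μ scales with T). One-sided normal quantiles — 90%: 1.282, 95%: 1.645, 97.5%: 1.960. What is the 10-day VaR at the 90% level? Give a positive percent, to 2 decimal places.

σ_{10d} = 1.97% × √10 = 6.230%.
VaR = 1.282 × 6.230% = 7.987%.

7.99%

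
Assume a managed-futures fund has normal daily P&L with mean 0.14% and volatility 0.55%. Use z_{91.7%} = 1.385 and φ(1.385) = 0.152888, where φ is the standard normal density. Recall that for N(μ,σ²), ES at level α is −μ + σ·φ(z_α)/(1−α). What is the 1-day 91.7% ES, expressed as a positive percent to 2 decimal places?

Tail multiplier: φ(z)/(1−α) = 0.152888 / 0.083 = 1.842.
ES = −(0.14%) + 0.55% × 1.842 = 0.873%.

0.87%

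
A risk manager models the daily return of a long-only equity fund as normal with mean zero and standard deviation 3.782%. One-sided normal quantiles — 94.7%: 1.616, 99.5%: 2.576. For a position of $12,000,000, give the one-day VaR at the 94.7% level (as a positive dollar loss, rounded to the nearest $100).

VaR = z·σ = 1.616 × 3.782% = 6.112%.
On $12,000,000: 0.06112 × $12,000,000 = $733,440.

$733,400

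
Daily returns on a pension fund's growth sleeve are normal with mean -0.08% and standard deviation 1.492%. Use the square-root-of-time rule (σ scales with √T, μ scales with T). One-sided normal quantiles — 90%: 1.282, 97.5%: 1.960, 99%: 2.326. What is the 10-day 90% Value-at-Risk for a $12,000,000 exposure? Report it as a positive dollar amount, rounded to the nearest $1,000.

$822,000

σ_{10d} = 1.492% × √10 = 4.718%; μ_{10d} = 10 × -0.08% = -0.800%.
VaR = −(-0.800%) + 1.282 × 4.718% = 6.848%.
On $12,000,000: 0.06848 × $12,000,000 = $821,760.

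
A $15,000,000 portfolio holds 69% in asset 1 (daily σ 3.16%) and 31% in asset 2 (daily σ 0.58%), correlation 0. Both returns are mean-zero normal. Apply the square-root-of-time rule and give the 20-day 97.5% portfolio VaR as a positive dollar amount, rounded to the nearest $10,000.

$2,880,000

σ_p = √(0.69²·3.16² + 0.31²·0.58² + 2·0·0.69·0.31·3.16·0.58) = 2.188%.
σ_{20d} = 2.188% × √20 = 9.785%.
z(97.5%) = 1.960.
VaR = 1.960 × 9.785% = 19.179%; on $15,000,000 that is $2,876,850.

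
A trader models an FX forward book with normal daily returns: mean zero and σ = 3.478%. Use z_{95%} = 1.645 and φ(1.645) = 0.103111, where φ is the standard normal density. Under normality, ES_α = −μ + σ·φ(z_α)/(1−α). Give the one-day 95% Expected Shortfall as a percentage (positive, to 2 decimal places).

7.17%

Tail multiplier: φ(z)/(1−α) = 0.103111 / 0.05 = 2.062.
ES = 3.478% × 2.062 = 7.172%.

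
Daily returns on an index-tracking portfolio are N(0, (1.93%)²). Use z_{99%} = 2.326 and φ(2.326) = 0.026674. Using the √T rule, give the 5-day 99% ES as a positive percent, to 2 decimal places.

σ_{5d} = 1.93% × √5 = 4.316%.
ES multiplier = φ(z)/(1−α) = 0.026674/0.01 = 2.667.
ES = 4.316% × 2.667 = 11.511%.

11.51%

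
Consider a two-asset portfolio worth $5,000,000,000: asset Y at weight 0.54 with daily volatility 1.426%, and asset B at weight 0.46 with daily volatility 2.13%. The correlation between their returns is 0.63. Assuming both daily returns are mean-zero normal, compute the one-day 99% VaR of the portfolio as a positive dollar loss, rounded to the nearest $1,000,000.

$184,000,000

σ_p² = 0.54²·1.426² + 0.46²·2.13² + 2·0.63·0.54·0.46·1.426·2.13 = 2.5036 (%²).
σ_p = √2.5036 = 1.582%.
At 99%, z = 2.326.
VaR = 2.326 × 1.582% = 3.680%; on $5,000,000,000 that is $184,000,000.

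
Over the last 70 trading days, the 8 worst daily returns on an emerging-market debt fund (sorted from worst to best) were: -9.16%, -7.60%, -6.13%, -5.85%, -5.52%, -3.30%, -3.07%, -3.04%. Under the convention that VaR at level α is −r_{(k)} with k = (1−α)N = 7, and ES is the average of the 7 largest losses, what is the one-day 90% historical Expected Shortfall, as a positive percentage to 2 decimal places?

5.80%

The 7 worst returns sum to -40.63%.
ES = −(-40.63%) / 7 = 5.8042…% ≈ 5.80%.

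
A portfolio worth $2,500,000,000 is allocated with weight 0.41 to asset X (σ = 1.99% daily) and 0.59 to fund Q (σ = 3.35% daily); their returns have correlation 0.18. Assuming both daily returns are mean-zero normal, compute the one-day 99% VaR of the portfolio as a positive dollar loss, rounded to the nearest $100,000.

$132,000,000

σ_p² = 0.41²·1.99² + 0.59²·3.35² + 2·0.18·0.41·0.59·1.99·3.35 = 5.1528 (%²).
σ_p = √5.1528 = 2.270%.
At 99%, z = 2.326.
VaR = 2.326 × 2.270% = 5.280%; on $2,500,000,000 that is $132,000,000.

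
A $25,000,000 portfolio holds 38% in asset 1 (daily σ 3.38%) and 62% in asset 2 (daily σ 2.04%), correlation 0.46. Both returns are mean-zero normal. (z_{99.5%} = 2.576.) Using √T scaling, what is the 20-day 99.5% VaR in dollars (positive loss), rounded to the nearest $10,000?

$6,270,000

σ_p = √(0.38²·3.38² + 0.62²·2.04² + 2·0.46·0.38·0.62·3.38·2.04) = 2.178%.
σ_{20d} = 2.178% × √20 = 9.740%.
VaR = 2.576 × 9.740% = 25.090%; on $25,000,000 that is $6,272,500.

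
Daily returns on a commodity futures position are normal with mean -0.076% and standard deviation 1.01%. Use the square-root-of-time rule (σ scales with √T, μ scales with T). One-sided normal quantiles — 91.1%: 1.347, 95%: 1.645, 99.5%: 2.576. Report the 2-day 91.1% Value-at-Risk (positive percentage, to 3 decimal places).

σ_{2d} = 1.01% × √2 = 1.428%; μ_{2d} = 2 × -0.076% = -0.152%.
VaR = −(-0.152%) + 1.347 × 1.428% = 2.076%.

2.076%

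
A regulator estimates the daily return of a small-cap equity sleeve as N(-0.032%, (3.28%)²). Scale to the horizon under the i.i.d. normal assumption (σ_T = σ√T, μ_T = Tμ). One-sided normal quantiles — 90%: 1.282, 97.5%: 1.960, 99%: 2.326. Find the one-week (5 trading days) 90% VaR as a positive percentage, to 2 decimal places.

9.56%

σ_{5d} = 3.28% × √5 = 7.334%; μ_{5d} = 5 × -0.032% = -0.160%.
VaR = −(-0.160%) + 1.282 × 7.334% = 9.562%.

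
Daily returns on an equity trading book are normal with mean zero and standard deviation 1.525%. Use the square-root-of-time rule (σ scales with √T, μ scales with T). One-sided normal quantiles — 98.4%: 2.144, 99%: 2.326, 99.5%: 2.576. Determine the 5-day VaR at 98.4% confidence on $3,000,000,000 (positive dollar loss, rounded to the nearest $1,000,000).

σ_{5d} = 1.525% × √5 = 3.410%.
VaR = 2.144 × 3.410% = 7.311%.
On $3,000,000,000: 0.07311 × $3,000,000,000 = $219,330,000.

$219,000,000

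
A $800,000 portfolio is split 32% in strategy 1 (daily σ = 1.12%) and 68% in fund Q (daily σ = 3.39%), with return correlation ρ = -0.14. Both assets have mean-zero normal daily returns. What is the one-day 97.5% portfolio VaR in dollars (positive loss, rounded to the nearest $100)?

$35,800

σ_p² = 0.32²·1.12² + 0.68²·3.39² + 2·-0.14·0.32·0.68·1.12·3.39 = 5.2111 (%²).
σ_p = √5.2111 = 2.283%.
At 97.5%, z = 1.960.
VaR = 1.960 × 2.283% = 4.475%; on $800,000 that is $35,800.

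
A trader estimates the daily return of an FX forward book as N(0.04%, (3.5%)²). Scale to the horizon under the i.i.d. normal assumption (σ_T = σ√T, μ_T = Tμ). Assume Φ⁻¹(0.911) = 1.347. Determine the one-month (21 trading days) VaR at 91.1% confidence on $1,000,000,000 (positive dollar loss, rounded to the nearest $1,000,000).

$208,000,000

σ_{21d} = 3.5% × √21 = 16.039%; μ_{21d} = 21 × 0.04% = 0.840%.
VaR = −(0.840%) + 1.347 × 16.039% = 20.765%.
On $1,000,000,000: 0.20765 × $1,000,000,000 = $207,650,000.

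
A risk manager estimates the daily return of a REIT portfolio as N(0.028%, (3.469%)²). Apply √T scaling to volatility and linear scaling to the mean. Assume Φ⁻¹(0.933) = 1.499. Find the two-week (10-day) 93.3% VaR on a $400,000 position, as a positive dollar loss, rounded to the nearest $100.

$64,700

σ_{10d} = 3.469% × √10 = 10.970%; μ_{10d} = 10 × 0.028% = 0.280%.
VaR = −(0.280%) + 1.499 × 10.970% = 16.164%.
On $400,000: 0.16164 × $400,000 = $64,656.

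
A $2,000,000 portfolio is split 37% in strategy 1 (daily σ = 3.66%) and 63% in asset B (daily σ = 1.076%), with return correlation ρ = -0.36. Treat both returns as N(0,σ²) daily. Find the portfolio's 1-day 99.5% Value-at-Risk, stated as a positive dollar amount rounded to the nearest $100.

$65,800

σ_p² = 0.37²·3.66² + 0.63²·1.076² + 2·-0.36·0.37·0.63·3.66·1.076 = 1.6324 (%²).
σ_p = √1.6324 = 1.278%.
At 99.5%, z = 2.576.
VaR = 2.576 × 1.278% = 3.292%; on $2,000,000 that is $65,840.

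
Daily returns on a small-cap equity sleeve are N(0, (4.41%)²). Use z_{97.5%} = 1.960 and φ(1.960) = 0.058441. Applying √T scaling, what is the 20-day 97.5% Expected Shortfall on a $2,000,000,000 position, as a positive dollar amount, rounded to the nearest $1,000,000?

σ_{20d} = 4.41% × √20 = 19.722%.
ES multiplier = φ(z)/(1−α) = 0.058441/0.025 = 2.338.
ES = 19.722% × 2.338 = 46.110%; on $2,000,000,000: $922,200,000.

$922,000,000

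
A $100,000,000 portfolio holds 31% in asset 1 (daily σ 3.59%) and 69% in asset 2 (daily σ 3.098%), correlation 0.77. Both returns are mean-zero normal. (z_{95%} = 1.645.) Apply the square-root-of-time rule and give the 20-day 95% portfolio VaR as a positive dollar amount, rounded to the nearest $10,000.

$22,640,000

σ_p = √(0.31²·3.59² + 0.69²·3.098² + 2·0.77·0.31·0.69·3.59·3.098) = 3.078%.
σ_{20d} = 3.078% × √20 = 13.765%.
VaR = 1.645 × 13.765% = 22.643%; on $100,000,000 that is $22,643,000.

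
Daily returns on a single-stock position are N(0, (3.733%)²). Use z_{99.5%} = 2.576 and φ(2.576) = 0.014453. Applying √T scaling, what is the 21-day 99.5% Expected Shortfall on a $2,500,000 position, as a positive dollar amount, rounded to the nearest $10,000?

$1,240,000

σ_{21d} = 3.733% × √21 = 17.107%.
ES multiplier = φ(z)/(1−α) = 0.014453/0.005 = 2.891.
ES = 17.107% × 2.891 = 49.456%; on $2,500,000: $1,236,400.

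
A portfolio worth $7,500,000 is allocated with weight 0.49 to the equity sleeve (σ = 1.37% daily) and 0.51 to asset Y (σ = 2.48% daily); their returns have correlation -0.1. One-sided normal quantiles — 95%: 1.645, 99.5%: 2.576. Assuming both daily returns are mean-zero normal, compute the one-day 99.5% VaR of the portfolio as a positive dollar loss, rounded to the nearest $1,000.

σ_p² = 0.49²·1.37² + 0.51²·2.48² + 2·-0.1·0.49·0.51·1.37·2.48 = 1.8806 (%²).
σ_p = √1.8806 = 1.371%.
VaR = 2.576 × 1.371% = 3.532%; on $7,500,000 that is $264,900.

$265,000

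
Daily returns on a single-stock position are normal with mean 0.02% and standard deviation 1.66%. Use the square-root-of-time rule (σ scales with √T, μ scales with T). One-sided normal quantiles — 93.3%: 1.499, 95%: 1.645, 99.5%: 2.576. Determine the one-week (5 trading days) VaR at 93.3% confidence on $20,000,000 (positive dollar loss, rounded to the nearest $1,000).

$1,093,000

σ_{5d} = 1.66% × √5 = 3.712%; μ_{5d} = 5 × 0.02% = 0.100%.
VaR = −(0.100%) + 1.499 × 3.712% = 5.464%.
On $20,000,000: 0.05464 × $20,000,000 = $1,092,800.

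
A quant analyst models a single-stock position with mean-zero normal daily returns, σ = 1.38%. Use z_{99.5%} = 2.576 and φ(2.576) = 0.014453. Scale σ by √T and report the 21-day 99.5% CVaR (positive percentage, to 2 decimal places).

18.28%

σ_{21d} = 1.38% × √21 = 6.324%.
ES multiplier = φ(z)/(1−α) = 0.014453/0.005 = 2.891.
ES = 6.324% × 2.891 = 18.283%.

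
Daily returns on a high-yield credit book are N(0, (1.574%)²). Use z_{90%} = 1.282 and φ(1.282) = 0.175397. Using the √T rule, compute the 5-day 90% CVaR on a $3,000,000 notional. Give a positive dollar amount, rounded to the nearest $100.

$185,200

σ_{5d} = 1.574% × √5 = 3.520%.
ES multiplier = φ(z)/(1−α) = 0.175397/0.1 = 1.754.
ES = 3.520% × 1.754 = 6.174%; on $3,000,000: $185,220.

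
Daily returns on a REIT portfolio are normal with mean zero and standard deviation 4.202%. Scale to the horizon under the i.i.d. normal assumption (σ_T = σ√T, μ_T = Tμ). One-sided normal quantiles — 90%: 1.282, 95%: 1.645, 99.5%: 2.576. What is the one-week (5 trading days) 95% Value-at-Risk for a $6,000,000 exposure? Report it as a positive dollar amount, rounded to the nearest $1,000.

$927,000

σ_{5d} = 4.202% × √5 = 9.396%.
VaR = 1.645 × 9.396% = 15.456%.
On $6,000,000: 0.15456 × $6,000,000 = $927,360.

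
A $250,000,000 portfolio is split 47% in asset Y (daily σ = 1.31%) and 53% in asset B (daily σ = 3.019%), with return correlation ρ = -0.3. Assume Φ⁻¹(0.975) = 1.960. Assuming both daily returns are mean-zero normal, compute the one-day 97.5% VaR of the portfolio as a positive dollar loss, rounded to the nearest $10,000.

$7,510,000

σ_p² = 0.47²·1.31² + 0.53²·3.019² + 2·-0.3·0.47·0.53·1.31·3.019 = 2.3482 (%²).
σ_p = √2.3482 = 1.532%.
VaR = 1.960 × 1.532% = 3.003%; on $250,000,000 that is $7,507,500.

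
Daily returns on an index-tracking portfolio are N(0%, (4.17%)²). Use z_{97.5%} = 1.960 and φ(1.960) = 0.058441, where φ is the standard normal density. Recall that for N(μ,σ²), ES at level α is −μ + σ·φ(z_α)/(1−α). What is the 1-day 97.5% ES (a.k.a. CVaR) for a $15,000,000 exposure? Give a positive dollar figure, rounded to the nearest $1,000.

$1,462,000

Tail multiplier: φ(z)/(1−α) = 0.058441 / 0.025 = 2.338.
ES = 4.17% × 2.338 = 9.749%.
On $15,000,000: 0.09749 × $15,000,000 = $1,462,350.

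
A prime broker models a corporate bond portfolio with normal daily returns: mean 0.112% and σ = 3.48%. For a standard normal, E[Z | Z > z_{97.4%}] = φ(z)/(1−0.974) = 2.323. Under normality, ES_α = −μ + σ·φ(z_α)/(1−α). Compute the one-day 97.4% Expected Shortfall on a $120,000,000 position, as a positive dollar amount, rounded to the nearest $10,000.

ES = −(0.112%) + 3.48% × 2.323 = 7.972%.
On $120,000,000: 0.07972 × $120,000,000 = $9,566,400.

$9,570,000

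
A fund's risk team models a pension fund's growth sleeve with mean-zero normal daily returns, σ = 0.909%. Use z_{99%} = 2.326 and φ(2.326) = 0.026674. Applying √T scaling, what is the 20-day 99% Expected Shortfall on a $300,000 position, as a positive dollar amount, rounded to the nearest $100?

σ_{20d} = 0.909% × √20 = 4.065%.
ES multiplier = φ(z)/(1−α) = 0.026674/0.01 = 2.667.
ES = 4.065% × 2.667 = 10.841%; on $300,000: $32,523.

$32,500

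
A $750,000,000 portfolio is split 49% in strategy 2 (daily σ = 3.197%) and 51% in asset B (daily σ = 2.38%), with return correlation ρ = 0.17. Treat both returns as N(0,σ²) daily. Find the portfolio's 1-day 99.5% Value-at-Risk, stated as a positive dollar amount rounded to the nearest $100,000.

$41,300,000

σ_p² = 0.49²·3.197² + 0.51²·2.38² + 2·0.17·0.49·0.51·3.197·2.38 = 4.5738 (%²).
σ_p = √4.5738 = 2.139%.
At 99.5%, z = 2.576.
VaR = 2.576 × 2.139% = 5.510%; on $750,000,000 that is $41,325,000.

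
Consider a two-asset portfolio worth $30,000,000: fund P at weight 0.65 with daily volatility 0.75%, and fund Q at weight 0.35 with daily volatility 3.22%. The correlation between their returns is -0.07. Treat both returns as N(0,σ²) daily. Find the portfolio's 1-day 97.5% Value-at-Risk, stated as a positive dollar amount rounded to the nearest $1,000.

σ_p² = 0.65²·0.75² + 0.35²·3.22² + 2·-0.07·0.65·0.35·0.75·3.22 = 1.4309 (%²).
σ_p = √1.4309 = 1.196%.
At 97.5%, z = 1.960.
VaR = 1.960 × 1.196% = 2.344%; on $30,000,000 that is $703,200.

$703,000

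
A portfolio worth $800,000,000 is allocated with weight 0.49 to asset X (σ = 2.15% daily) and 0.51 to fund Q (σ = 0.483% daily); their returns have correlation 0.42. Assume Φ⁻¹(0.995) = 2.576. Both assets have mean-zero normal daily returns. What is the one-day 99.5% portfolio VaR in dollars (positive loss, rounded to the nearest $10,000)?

$24,280,000

σ_p² = 0.49²·2.15² + 0.51²·0.483² + 2·0.42·0.49·0.51·2.15·0.483 = 1.3885 (%²).
σ_p = √1.3885 = 1.178%.
VaR = 2.576 × 1.178% = 3.035%; on $800,000,000 that is $24,280,000.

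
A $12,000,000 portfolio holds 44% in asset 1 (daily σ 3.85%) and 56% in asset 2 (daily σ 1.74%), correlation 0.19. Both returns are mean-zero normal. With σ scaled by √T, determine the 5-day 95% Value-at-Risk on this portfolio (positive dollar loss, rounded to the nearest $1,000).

σ_p = √(0.44²·3.85² + 0.56²·1.74² + 2·0.19·0.44·0.56·3.85·1.74) = 2.109%.
σ_{5d} = 2.109% × √5 = 4.716%.
z(95%) = 1.645.
VaR = 1.645 × 4.716% = 7.758%; on $12,000,000 that is $930,960.

$931,000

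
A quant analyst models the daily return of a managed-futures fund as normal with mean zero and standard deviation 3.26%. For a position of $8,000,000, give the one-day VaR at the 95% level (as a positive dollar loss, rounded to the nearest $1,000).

$429,000

At 95% one-sided, z = 1.645.
VaR = z·σ = 1.645 × 3.26% = 5.363%.
On $8,000,000: 0.05363 × $8,000,000 = $429,040.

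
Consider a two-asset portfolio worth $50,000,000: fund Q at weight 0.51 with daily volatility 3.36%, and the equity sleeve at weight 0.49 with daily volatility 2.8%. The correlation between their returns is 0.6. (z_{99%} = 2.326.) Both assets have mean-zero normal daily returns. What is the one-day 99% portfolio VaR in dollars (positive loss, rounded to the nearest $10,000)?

σ_p² = 0.51²·3.36² + 0.49²·2.8² + 2·0.6·0.51·0.49·3.36·2.8 = 7.6401 (%²).
σ_p = √7.6401 = 2.764%.
VaR = 2.326 × 2.764% = 6.429%; on $50,000,000 that is $3,214,500.

$3,210,000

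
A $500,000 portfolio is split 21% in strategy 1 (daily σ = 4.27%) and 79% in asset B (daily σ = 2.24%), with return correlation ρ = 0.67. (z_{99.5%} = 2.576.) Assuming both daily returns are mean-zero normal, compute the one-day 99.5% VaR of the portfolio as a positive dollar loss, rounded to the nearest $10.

$31,710

σ_p² = 0.21²·4.27² + 0.79²·2.24² + 2·0.67·0.21·0.79·4.27·2.24 = 6.0619 (%²).
σ_p = √6.0619 = 2.462%.
VaR = 2.576 × 2.462% = 6.342%; on $500,000 that is $31,710.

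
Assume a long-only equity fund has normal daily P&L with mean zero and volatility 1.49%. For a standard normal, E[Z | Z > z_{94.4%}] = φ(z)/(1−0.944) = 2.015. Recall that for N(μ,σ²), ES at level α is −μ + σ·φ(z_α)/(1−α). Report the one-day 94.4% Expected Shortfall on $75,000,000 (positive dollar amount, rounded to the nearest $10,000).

$2,250,000

ES = 1.49% × 2.015 = 3.002%.
On $75,000,000: 0.03002 × $75,000,000 = $2,251,500.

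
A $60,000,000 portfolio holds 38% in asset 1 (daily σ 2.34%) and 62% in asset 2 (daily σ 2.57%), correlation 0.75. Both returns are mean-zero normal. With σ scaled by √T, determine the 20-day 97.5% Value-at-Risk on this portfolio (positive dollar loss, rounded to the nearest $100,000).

σ_p = √(0.38²·2.34² + 0.62²·2.57² + 2·0.75·0.38·0.62·2.34·2.57) = 2.336%.
σ_{20d} = 2.336% × √20 = 10.447%.
z(97.5%) = 1.960.
VaR = 1.960 × 10.447% = 20.476%; on $60,000,000 that is $12,285,600.

$12,300,000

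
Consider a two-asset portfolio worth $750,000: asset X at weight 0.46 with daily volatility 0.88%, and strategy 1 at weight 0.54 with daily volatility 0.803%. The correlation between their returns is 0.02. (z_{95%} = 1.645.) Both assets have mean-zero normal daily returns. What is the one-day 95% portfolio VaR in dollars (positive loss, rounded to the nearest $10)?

σ_p² = 0.46²·0.88² + 0.54²·0.803² + 2·0.02·0.46·0.54·0.88·0.803 = 0.3589 (%²).
σ_p = √0.3589 = 0.599%.
VaR = 1.645 × 0.599% = 0.985%; on $750,000 that is $7,387.

$7,390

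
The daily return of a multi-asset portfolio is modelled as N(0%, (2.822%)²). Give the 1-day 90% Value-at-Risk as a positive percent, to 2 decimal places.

At 90% one-sided, z = 1.282.
VaR = z·σ = 1.282 × 2.822% = 3.618%.

3.62%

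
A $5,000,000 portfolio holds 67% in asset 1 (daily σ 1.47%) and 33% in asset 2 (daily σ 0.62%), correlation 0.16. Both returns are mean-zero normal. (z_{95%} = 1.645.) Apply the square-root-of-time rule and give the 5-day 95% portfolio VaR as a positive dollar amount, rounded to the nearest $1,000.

$191,000

σ_p = √(0.67²·1.47² + 0.33²·0.62² + 2·0.16·0.67·0.33·1.47·0.62) = 1.037%.
σ_{5d} = 1.037% × √5 = 2.319%.
VaR = 1.645 × 2.319% = 3.815%; on $5,000,000 that is $190,750.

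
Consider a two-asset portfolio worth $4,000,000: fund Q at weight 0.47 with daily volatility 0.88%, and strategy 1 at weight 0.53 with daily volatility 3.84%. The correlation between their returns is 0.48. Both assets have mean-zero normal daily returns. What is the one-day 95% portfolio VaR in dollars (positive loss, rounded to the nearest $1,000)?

$149,000

σ_p² = 0.47²·0.88² + 0.53²·3.84² + 2·0.48·0.47·0.53·0.88·3.84 = 5.1212 (%²).
σ_p = √5.1212 = 2.263%.
At 95%, z = 1.645.
VaR = 1.645 × 2.263% = 3.723%; on $4,000,000 that is $148,920.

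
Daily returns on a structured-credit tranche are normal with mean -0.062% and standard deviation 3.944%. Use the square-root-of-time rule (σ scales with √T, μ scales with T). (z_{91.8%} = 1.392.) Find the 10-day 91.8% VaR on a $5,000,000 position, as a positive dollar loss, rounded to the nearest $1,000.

$899,000

σ_{10d} = 3.944% × √10 = 12.472%; μ_{10d} = 10 × -0.062% = -0.620%.
VaR = −(-0.620%) + 1.392 × 12.472% = 17.981%.
On $5,000,000: 0.17981 × $5,000,000 = $899,050.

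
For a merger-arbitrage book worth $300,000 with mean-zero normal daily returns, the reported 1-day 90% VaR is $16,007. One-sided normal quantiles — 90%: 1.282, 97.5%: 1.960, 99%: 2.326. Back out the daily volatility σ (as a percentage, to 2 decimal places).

VaR as a fraction: $16,007 / $300,000 = 5.336%.
σ = VaR / z = 5.336% / 1.282 = 4.162%.

4.16%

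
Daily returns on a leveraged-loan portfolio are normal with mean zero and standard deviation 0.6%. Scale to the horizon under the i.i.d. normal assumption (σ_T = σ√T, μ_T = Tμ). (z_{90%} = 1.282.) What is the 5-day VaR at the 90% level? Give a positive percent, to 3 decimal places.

1.720%

σ_{5d} = 0.6% × √5 = 1.342%.
VaR = 1.282 × 1.342% = 1.720%.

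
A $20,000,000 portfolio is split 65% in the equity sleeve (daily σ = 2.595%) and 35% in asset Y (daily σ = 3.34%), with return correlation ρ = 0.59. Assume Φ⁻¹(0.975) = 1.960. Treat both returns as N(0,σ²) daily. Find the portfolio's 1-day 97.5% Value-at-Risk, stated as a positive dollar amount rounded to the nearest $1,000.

$1,002,000

σ_p² = 0.65²·2.595² + 0.35²·3.34² + 2·0.59·0.65·0.35·2.595·3.34 = 6.5384 (%²).
σ_p = √6.5384 = 2.557%.
VaR = 1.960 × 2.557% = 5.012%; on $20,000,000 that is $1,002,400.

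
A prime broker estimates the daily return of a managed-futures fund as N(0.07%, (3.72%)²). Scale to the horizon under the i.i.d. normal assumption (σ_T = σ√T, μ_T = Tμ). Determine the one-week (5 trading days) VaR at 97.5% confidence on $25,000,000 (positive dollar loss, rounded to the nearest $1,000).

$3,988,000

At 97.5%, z = 1.960.
σ_{5d} = 3.72% × √5 = 8.318%; μ_{5d} = 5 × 0.07% = 0.350%.
VaR = −(0.350%) + 1.960 × 8.318% = 15.953%.
On $25,000,000: 0.15953 × $25,000,000 = $3,988,250.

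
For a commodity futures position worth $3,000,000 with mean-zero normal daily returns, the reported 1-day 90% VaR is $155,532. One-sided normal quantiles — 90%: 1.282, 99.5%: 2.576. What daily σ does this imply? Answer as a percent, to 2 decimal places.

VaR as a fraction: $155,532 / $3,000,000 = 5.184%.
σ = VaR / z = 5.184% / 1.282 = 4.044%.

4.04%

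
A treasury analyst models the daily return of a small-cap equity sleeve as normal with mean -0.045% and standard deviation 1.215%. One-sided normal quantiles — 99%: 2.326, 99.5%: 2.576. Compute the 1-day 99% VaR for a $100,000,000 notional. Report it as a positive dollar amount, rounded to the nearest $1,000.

VaR = −μ + z·σ = −(-0.045%) + 2.326 × 1.215% = 2.871%.
On $100,000,000: 0.02871 × $100,000,000 = $2,871,000.

$2,871,000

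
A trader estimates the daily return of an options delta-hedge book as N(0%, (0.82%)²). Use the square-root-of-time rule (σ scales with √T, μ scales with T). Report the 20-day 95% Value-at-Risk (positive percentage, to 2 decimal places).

6.03%

At 95%, z = 1.645.
σ_{20d} = 0.82% × √20 = 3.667%.
VaR = 1.645 × 3.667% = 6.032%.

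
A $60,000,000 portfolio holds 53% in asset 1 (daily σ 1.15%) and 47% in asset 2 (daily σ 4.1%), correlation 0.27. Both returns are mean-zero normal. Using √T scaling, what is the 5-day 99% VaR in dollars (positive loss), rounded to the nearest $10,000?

σ_p = √(0.53²·1.15² + 0.47²·4.1² + 2·0.27·0.53·0.47·1.15·4.1) = 2.172%.
σ_{5d} = 2.172% × √5 = 4.857%.
z(99%) = 2.326.
VaR = 2.326 × 4.857% = 11.297%; on $60,000,000 that is $6,778,200.

$6,780,000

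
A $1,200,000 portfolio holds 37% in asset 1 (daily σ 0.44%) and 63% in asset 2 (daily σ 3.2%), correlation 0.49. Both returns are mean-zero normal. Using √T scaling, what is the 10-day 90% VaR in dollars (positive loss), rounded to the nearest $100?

σ_p = √(0.37²·0.44² + 0.63²·3.2² + 2·0.49·0.37·0.63·0.44·3.2) = 2.101%.
σ_{10d} = 2.101% × √10 = 6.644%.
z(90%) = 1.282.
VaR = 1.282 × 6.644% = 8.518%; on $1,200,000 that is $102,216.

$102,200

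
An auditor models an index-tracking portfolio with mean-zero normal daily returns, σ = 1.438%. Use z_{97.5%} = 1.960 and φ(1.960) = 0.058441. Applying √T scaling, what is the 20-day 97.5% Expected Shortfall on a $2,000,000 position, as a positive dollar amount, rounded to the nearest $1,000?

σ_{20d} = 1.438% × √20 = 6.431%.
ES multiplier = φ(z)/(1−α) = 0.058441/0.025 = 2.338.
ES = 6.431% × 2.338 = 15.036%; on $2,000,000: $300,720.

$301,000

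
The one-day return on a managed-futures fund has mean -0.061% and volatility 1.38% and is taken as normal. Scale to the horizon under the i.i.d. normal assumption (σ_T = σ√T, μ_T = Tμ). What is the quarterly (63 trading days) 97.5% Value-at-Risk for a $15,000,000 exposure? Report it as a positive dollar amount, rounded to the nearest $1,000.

At 97.5%, z = 1.960.
σ_{63d} = 1.38% × √63 = 10.953%; μ_{63d} = 63 × -0.061% = -3.843%.
VaR = −(-3.843%) + 1.960 × 10.953% = 25.311%.
On $15,000,000: 0.25311 × $15,000,000 = $3,796,650.

$3,797,000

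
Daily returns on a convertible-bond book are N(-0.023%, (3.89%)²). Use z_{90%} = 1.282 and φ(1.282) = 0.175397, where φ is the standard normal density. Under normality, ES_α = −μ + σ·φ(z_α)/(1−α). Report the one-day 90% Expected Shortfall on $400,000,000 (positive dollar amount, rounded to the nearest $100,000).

$27,400,000

Tail multiplier: φ(z)/(1−α) = 0.175397 / 0.1 = 1.754.
ES = −(-0.023%) + 3.89% × 1.754 = 6.846%.
On $400,000,000: 0.06846 × $400,000,000 = $27,384,000.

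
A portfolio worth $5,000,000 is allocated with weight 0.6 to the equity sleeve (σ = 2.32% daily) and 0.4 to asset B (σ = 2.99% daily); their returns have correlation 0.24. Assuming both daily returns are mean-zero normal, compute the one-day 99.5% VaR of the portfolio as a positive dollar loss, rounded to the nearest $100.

σ_p² = 0.6²·2.32² + 0.4²·2.99² + 2·0.24·0.6·0.4·2.32·2.99 = 4.1672 (%²).
σ_p = √4.1672 = 2.041%.
At 99.5%, z = 2.576.
VaR = 2.576 × 2.041% = 5.258%; on $5,000,000 that is $262,900.

$262,900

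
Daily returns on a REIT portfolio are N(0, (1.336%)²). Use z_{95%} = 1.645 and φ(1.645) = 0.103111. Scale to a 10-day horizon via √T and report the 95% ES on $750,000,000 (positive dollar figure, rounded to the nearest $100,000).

σ_{10d} = 1.336% × √10 = 4.225%.
ES multiplier = φ(z)/(1−α) = 0.103111/0.05 = 2.062.
ES = 4.225% × 2.062 = 8.712%; on $750,000,000: $65,340,000.

$65,300,000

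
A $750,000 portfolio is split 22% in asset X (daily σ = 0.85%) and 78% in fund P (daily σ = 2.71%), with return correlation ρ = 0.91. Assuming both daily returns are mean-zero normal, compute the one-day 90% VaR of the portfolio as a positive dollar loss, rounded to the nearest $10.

$21,970

σ_p² = 0.22²·0.85² + 0.78²·2.71² + 2·0.91·0.22·0.78·0.85·2.71 = 5.2225 (%²).
σ_p = √5.2225 = 2.285%.
At 90%, z = 1.282.
VaR = 1.282 × 2.285% = 2.929%; on $750,000 that is $21,967.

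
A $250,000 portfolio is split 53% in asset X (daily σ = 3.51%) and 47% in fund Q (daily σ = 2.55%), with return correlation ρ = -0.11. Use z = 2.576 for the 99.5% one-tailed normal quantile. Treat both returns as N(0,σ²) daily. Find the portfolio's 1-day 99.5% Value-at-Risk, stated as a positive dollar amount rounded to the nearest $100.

$13,500

σ_p² = 0.53²·3.51² + 0.47²·2.55² + 2·-0.11·0.53·0.47·3.51·2.55 = 4.4066 (%²).
σ_p = √4.4066 = 2.099%.
VaR = 2.576 × 2.099% = 5.407%; on $250,000 that is $13,518.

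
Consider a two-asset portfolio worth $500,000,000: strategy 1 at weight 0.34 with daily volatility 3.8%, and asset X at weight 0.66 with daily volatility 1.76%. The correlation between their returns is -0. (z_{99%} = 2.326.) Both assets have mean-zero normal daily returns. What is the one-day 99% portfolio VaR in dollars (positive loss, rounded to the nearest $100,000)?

$20,200,000

σ_p² = 0.34²·3.8² + 0.66²·1.76² + 2·-0·0.34·0.66·3.8·1.76 = 3.0186 (%²).
σ_p = √3.0186 = 1.737%.
VaR = 2.326 × 1.737% = 4.040%; on $500,000,000 that is $20,200,000.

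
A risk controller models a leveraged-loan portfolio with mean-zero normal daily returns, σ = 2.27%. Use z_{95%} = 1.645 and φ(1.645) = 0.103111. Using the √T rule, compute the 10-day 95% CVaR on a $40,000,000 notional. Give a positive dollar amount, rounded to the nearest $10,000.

σ_{10d} = 2.27% × √10 = 7.178%.
ES multiplier = φ(z)/(1−α) = 0.103111/0.05 = 2.062.
ES = 7.178% × 2.062 = 14.801%; on $40,000,000: $5,920,400.

$5,920,000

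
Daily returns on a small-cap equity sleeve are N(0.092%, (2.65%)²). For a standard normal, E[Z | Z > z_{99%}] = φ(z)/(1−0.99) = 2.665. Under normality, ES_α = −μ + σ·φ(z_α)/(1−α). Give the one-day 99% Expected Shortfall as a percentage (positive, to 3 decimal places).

ES = −(0.092%) + 2.65% × 2.665 = 6.970%.

6.970%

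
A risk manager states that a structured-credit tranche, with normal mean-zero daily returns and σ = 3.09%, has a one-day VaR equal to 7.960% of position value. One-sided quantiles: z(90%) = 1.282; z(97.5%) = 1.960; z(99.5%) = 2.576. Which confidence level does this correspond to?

99.5%

Implied z = VaR/σ = 7.960 / 3.09 = 2.576.
This matches z(99.5%) = 2.576.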